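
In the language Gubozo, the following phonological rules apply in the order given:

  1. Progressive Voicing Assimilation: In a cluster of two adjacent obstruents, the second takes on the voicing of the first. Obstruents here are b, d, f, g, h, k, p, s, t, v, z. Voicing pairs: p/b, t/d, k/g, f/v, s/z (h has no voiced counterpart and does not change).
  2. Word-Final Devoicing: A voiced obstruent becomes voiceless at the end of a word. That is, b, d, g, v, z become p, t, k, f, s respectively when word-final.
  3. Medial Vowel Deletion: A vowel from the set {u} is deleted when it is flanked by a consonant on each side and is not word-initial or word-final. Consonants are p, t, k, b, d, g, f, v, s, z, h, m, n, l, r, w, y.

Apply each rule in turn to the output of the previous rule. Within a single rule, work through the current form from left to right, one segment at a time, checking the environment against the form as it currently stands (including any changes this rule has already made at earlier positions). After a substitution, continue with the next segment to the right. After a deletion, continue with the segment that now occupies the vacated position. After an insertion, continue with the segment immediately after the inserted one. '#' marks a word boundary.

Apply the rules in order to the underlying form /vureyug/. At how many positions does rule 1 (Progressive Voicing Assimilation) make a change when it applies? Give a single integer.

0

1 Progressive Voicing Assimilation: no change — [vureyug]
2 Word-Final Devoicing: [vureyug] → [vureyuk]
3 Medial Vowel Deletion: [vureyuk] → [vreyk]
Rule 1 changed 0 position(s).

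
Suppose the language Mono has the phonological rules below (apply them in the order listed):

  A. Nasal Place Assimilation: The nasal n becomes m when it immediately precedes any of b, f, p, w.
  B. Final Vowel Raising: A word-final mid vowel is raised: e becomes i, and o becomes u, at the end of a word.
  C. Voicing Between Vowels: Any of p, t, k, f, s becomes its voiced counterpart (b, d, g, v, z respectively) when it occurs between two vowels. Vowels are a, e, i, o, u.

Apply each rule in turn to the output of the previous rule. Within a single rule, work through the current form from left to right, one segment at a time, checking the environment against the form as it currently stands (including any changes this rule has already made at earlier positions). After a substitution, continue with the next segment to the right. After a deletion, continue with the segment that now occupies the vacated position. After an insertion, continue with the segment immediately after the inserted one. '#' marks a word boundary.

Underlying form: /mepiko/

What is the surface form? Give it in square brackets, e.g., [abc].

[mebigu]

A Nasal Place Assimilation: no change — [mepiko]
B Final Vowel Raising: [mepiko] → [mepiku]
C Voicing Between Vowels: [mepiku] → [mebigu]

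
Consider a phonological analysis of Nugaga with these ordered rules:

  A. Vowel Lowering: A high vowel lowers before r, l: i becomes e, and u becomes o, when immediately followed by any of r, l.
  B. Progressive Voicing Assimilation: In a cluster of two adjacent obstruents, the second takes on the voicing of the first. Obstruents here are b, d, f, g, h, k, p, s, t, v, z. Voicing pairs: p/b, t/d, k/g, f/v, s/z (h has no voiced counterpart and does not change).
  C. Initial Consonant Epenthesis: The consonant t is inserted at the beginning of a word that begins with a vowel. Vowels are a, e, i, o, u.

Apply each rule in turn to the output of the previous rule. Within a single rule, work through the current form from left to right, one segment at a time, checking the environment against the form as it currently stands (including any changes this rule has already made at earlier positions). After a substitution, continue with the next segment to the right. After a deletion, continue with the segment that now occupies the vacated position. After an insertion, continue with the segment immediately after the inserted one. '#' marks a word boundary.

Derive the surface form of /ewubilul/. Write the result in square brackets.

A Vowel Lowering: [ewubilul] → [ewubelol]
B Progressive Voicing Assimilation: no change — [ewubelol]
C Initial Consonant Epenthesis: [ewubelol] → [tewubelol]

[tewubelol]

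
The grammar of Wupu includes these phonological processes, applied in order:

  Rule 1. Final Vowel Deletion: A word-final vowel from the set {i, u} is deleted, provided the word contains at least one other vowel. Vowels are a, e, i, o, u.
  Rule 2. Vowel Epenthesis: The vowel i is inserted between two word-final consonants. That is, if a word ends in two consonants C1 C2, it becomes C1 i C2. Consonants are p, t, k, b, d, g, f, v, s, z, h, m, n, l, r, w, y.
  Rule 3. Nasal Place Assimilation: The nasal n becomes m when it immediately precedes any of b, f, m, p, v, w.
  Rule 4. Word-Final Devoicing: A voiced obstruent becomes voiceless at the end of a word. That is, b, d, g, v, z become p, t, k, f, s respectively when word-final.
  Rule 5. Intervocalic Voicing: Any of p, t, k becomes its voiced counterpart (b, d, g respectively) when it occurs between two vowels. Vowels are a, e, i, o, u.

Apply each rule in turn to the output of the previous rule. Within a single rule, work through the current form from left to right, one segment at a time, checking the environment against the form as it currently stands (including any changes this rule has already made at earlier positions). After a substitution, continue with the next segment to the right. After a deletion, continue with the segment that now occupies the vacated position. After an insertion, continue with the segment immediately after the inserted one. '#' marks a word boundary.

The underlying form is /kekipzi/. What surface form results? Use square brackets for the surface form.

Rule 1 Final Vowel Deletion: [kekipzi] → [kekipz]
Rule 2 Vowel Epenthesis: [kekipz] → [kekipiz]
Rule 3 Nasal Place Assimilation: no change — [kekipiz]
Rule 4 Word-Final Devoicing: [kekipiz] → [kekipis]
Rule 5 Intervocalic Voicing: [kekipis] → [kegibis]

[kegibis]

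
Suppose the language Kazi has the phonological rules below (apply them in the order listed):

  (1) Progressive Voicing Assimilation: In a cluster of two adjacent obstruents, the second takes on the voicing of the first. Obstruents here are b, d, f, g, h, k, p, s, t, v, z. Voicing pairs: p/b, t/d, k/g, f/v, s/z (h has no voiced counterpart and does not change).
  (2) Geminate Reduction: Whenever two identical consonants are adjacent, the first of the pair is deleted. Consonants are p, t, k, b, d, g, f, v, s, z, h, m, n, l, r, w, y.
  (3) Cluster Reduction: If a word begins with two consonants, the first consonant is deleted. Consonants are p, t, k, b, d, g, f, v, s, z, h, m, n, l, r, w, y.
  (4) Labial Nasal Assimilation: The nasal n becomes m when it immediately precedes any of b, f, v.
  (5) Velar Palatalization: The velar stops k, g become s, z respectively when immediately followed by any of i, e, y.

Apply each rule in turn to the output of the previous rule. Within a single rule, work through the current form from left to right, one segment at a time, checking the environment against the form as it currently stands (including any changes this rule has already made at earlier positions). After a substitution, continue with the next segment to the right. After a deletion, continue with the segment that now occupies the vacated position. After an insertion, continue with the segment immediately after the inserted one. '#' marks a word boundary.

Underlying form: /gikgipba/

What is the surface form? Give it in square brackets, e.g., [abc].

(1) Progressive Voicing Assimilation: [gikgipba] → [gikkippa]
(2) Geminate Reduction: [gikkippa] → [gikipa]
(3) Cluster Reduction: no change — [gikipa]
(4) Labial Nasal Assimilation: no change — [gikipa]
(5) Velar Palatalization: [gikipa] → [zisipa]

[zisipa]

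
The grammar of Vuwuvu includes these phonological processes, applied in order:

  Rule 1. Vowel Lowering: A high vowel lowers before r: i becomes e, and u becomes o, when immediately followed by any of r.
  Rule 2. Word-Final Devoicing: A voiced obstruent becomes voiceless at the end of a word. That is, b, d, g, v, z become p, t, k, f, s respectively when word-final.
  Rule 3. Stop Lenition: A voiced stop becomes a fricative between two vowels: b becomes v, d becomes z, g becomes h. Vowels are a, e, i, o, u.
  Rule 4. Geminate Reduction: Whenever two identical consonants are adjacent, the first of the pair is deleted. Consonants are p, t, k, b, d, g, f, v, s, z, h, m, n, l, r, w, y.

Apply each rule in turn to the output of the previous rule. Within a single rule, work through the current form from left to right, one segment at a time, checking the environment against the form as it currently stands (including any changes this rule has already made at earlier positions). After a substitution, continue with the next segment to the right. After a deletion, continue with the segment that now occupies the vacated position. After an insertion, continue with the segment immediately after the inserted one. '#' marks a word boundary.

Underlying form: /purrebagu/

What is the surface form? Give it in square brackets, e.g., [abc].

Rule 1 Vowel Lowering: [purrebagu] → [porrebagu]
Rule 2 Word-Final Devoicing: no change — [porrebagu]
Rule 3 Stop Lenition: [porrebagu] → [porrevahu]
Rule 4 Geminate Reduction: [porrevahu] → [porevahu]

[porevahu]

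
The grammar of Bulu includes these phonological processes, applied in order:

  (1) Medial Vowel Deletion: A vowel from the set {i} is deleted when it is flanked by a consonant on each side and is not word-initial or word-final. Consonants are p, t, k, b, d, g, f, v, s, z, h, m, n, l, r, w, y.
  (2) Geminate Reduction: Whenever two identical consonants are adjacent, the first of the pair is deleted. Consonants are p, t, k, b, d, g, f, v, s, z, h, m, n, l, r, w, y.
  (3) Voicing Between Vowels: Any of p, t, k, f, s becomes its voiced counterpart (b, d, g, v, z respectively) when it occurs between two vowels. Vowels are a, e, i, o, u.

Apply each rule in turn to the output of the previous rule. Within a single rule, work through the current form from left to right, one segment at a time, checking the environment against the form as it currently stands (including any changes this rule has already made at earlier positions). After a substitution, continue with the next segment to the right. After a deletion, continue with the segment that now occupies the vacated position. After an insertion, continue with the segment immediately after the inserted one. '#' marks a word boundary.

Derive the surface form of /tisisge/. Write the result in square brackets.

[tsge]

(1) Medial Vowel Deletion: [tisisge] → [tssge]
(2) Geminate Reduction: [tssge] → [tsge]
(3) Voicing Between Vowels: no change — [tsge]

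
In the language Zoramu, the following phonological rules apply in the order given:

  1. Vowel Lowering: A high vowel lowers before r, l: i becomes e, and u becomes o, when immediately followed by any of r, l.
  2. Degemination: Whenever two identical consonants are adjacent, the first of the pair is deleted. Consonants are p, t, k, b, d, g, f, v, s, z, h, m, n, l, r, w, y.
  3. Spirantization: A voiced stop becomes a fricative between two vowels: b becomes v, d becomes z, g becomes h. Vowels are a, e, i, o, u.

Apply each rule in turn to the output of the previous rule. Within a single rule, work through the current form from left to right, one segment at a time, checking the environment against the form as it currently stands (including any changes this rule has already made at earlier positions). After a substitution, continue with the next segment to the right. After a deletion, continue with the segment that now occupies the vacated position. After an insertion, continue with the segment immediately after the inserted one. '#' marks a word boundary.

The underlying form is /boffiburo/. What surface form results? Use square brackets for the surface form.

1 Vowel Lowering: [boffiburo] → [boffiboro]
2 Degemination: [boffiboro] → [bofiboro]
3 Spirantization: [bofiboro] → [bofivoro]

[bofivoro]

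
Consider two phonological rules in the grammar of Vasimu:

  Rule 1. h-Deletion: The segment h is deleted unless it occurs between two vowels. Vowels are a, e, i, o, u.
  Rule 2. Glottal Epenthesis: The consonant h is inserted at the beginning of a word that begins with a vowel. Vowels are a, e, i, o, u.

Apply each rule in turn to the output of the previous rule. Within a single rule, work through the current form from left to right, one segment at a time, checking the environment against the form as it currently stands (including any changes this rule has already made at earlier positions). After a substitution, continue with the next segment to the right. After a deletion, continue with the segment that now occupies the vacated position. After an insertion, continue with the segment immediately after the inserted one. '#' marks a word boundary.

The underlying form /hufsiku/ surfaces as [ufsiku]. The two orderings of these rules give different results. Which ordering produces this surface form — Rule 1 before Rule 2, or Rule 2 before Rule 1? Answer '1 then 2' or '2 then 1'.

Order 1 then 2:
  1 h-Deletion: [hufsiku] → [ufsiku]
  2 Glottal Epenthesis: [ufsiku] → [hufsiku]
  result: [hufsiku]
Order 2 then 1:
  2 Glottal Epenthesis: no change — [hufsiku]
  1 h-Deletion: [hufsiku] → [ufsiku]
  result: [ufsiku]

2 then 1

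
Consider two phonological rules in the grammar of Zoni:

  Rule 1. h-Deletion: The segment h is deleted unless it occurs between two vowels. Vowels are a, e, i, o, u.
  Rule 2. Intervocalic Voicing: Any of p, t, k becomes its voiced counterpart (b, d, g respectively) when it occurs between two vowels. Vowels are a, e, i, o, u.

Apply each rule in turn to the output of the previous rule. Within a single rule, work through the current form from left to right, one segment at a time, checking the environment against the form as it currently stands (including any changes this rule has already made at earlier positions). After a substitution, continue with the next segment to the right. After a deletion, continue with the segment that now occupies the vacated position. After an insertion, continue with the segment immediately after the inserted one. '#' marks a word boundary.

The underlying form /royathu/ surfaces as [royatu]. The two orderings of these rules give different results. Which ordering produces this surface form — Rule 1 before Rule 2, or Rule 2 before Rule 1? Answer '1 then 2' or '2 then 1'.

Order 1 then 2:
  1 h-Deletion: [royathu] → [royatu]
  2 Intervocalic Voicing: [royatu] → [royadu]
  result: [royadu]
Order 2 then 1:
  2 Intervocalic Voicing: no change — [royathu]
  1 h-Deletion: [royathu] → [royatu]
  result: [royatu]

2 then 1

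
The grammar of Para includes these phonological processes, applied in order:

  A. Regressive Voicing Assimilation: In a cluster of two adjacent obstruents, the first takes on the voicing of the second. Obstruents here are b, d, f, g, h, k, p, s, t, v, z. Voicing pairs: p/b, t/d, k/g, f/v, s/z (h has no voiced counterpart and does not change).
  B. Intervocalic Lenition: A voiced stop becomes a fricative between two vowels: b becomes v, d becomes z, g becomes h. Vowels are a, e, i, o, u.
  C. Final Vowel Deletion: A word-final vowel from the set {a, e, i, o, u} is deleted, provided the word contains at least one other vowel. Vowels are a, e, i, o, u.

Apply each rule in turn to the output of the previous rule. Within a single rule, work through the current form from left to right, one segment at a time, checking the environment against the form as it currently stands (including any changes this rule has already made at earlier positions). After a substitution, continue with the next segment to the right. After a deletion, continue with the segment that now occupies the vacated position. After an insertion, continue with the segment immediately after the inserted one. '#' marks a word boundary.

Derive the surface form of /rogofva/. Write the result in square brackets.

[rohovv]

A Regressive Voicing Assimilation: [rogofva] → [rogovva]
B Intervocalic Lenition: [rogovva] → [rohovva]
C Final Vowel Deletion: [rohovva] → [rohovv]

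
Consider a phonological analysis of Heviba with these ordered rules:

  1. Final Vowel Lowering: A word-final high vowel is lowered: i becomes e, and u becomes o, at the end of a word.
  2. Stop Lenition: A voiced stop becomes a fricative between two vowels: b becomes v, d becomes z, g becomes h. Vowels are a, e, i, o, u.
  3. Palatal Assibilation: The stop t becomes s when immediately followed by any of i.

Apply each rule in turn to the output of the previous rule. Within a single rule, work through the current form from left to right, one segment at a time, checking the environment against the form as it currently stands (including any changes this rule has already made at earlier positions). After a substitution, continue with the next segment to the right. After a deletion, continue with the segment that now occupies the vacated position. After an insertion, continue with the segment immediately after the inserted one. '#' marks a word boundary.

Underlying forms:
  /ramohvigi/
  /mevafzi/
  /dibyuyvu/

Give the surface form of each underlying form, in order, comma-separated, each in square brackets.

[ramohvihe], [mevafze], [dibyuyvo]

/ramohvigi/:
  1 Final Vowel Lowering: [ramohvigi] → [ramohvige]
  2 Stop Lenition: [ramohvige] → [ramohvihe]
  3 Palatal Assibilation: no change — [ramohvihe]
/mevafzi/:
  1 Final Vowel Lowering: [mevafzi] → [mevafze]
  2 Stop Lenition: no change — [mevafze]
  3 Palatal Assibilation: no change — [mevafze]
/dibyuyvu/:
  1 Final Vowel Lowering: [dibyuyvu] → [dibyuyvo]
  2 Stop Lenition: no change — [dibyuyvo]
  3 Palatal Assibilation: no change — [dibyuyvo]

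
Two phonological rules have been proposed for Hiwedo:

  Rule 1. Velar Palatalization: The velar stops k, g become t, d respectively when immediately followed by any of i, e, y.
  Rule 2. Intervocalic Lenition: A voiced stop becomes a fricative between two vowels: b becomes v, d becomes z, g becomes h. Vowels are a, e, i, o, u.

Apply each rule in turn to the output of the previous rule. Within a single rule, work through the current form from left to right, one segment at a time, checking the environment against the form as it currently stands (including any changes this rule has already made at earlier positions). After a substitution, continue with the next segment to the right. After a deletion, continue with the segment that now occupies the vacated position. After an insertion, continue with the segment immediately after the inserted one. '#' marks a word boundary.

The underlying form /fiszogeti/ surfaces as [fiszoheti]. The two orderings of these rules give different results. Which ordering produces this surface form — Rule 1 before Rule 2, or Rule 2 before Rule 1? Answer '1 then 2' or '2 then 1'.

Order 1 then 2:
  1 Velar Palatalization: [fiszogeti] → [fiszodeti]
  2 Intervocalic Lenition: [fiszodeti] → [fiszozeti]
  result: [fiszozeti]
Order 2 then 1:
  2 Intervocalic Lenition: [fiszogeti] → [fiszoheti]
  1 Velar Palatalization: no change — [fiszoheti]
  result: [fiszoheti]

2 then 1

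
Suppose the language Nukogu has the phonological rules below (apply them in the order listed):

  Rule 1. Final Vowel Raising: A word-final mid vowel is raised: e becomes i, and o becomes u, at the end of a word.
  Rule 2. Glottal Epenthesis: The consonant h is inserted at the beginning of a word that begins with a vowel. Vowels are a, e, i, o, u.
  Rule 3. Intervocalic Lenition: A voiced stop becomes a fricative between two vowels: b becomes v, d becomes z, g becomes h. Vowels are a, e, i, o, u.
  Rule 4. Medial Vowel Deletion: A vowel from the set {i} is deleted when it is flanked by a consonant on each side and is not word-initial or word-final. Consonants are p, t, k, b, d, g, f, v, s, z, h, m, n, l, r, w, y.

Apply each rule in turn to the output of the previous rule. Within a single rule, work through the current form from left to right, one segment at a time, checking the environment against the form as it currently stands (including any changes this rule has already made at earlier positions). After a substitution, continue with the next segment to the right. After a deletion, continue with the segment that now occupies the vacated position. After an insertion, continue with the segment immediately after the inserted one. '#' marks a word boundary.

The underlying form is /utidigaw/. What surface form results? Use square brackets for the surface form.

Rule 1 Final Vowel Raising: no change — [utidigaw]
Rule 2 Glottal Epenthesis: [utidigaw] → [hutidigaw]
Rule 3 Intervocalic Lenition: [hutidigaw] → [hutizihaw]
Rule 4 Medial Vowel Deletion: [hutizihaw] → [hutzhaw]

[hutzhaw]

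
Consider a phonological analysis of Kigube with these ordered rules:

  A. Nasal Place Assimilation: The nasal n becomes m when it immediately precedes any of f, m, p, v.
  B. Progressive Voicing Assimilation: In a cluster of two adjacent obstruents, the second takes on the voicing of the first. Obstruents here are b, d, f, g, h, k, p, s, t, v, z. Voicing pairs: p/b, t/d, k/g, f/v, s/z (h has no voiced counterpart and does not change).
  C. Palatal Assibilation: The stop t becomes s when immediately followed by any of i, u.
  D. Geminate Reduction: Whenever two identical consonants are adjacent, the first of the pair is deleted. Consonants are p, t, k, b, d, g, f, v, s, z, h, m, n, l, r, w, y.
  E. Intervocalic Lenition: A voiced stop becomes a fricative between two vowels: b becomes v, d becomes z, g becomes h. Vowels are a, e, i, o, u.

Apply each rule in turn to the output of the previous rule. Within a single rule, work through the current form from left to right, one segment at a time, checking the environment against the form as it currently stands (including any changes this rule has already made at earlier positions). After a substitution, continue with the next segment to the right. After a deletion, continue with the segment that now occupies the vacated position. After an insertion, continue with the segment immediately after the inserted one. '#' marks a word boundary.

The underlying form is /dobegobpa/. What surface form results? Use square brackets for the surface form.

A Nasal Place Assimilation: no change — [dobegobpa]
B Progressive Voicing Assimilation: [dobegobpa] → [dobegobba]
C Palatal Assibilation: no change — [dobegobba]
D Geminate Reduction: [dobegobba] → [dobegoba]
E Intervocalic Lenition: [dobegoba] → [dovehova]

[dovehova]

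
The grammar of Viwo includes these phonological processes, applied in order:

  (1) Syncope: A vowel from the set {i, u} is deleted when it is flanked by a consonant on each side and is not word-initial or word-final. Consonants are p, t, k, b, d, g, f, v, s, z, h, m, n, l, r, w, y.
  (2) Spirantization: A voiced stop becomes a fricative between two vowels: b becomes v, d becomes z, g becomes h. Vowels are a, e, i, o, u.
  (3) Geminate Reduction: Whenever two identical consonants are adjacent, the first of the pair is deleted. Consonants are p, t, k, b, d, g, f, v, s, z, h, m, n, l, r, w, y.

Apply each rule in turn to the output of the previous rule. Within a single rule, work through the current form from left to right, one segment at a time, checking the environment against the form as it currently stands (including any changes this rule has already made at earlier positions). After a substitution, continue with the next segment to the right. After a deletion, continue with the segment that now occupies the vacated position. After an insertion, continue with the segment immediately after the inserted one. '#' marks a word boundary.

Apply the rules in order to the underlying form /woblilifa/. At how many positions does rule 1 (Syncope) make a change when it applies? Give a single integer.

(1) Syncope: [woblilifa] → [wobllfa]
(2) Spirantization: no change — [wobllfa]
(3) Geminate Reduction: [wobllfa] → [woblfa]
Rule 1 changed 2 position(s).

2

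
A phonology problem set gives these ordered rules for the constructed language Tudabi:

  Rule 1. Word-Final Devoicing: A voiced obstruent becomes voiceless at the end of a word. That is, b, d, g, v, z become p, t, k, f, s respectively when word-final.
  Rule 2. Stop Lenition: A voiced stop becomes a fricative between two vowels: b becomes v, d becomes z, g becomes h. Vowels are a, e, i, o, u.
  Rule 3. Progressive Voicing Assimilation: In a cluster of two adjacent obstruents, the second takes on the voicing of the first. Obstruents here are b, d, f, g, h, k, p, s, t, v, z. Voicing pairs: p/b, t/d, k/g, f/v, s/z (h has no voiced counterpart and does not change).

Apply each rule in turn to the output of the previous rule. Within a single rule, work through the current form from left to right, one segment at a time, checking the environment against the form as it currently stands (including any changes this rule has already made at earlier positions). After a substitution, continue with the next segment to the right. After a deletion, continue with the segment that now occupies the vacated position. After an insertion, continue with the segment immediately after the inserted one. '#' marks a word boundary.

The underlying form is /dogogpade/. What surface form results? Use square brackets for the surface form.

Rule 1 Word-Final Devoicing: no change — [dogogpade]
Rule 2 Stop Lenition: [dogogpade] → [dohogpaze]
Rule 3 Progressive Voicing Assimilation: [dohogpaze] → [dohogbaze]

[dohogbaze]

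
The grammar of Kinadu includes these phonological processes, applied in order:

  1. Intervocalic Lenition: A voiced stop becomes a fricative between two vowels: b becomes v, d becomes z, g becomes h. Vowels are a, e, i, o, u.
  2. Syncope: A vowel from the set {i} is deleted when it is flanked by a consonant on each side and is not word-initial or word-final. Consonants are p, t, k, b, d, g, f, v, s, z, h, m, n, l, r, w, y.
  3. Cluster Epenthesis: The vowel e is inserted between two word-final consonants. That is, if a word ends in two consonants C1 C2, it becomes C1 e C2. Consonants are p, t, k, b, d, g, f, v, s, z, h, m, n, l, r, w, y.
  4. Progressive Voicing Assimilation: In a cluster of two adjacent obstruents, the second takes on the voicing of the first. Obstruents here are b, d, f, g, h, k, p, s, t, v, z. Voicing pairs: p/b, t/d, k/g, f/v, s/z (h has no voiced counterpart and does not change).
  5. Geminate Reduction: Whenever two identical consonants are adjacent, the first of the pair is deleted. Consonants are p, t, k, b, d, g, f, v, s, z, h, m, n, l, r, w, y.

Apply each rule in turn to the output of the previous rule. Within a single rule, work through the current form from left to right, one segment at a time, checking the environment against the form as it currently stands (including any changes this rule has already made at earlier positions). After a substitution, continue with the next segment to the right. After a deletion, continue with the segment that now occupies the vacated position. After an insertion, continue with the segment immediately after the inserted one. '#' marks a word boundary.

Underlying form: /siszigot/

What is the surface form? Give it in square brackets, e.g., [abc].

1 Intervocalic Lenition: [siszigot] → [siszihot]
2 Syncope: [siszihot] → [sszhot]
3 Cluster Epenthesis: no change — [sszhot]
4 Progressive Voicing Assimilation: [sszhot] → [ssshot]
5 Geminate Reduction: [ssshot] → [shot]

[shot]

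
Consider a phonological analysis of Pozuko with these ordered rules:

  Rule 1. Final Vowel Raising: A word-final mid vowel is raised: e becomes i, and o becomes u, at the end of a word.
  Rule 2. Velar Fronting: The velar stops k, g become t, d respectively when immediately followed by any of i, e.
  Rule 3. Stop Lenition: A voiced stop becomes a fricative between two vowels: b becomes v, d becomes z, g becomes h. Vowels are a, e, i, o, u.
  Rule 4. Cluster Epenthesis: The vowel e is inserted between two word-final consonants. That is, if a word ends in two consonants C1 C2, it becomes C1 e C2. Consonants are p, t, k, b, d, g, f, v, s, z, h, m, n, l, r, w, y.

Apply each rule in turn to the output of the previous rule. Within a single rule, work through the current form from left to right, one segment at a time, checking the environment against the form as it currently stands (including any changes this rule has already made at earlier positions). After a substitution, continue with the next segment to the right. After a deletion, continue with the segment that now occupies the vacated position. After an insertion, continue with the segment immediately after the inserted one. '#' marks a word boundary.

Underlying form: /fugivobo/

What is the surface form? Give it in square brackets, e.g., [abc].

[fuzivovu]

Rule 1 Final Vowel Raising: [fugivobo] → [fugivobu]
Rule 2 Velar Fronting: [fugivobu] → [fudivobu]
Rule 3 Stop Lenition: [fudivobu] → [fuzivovu]
Rule 4 Cluster Epenthesis: no change — [fuzivovu]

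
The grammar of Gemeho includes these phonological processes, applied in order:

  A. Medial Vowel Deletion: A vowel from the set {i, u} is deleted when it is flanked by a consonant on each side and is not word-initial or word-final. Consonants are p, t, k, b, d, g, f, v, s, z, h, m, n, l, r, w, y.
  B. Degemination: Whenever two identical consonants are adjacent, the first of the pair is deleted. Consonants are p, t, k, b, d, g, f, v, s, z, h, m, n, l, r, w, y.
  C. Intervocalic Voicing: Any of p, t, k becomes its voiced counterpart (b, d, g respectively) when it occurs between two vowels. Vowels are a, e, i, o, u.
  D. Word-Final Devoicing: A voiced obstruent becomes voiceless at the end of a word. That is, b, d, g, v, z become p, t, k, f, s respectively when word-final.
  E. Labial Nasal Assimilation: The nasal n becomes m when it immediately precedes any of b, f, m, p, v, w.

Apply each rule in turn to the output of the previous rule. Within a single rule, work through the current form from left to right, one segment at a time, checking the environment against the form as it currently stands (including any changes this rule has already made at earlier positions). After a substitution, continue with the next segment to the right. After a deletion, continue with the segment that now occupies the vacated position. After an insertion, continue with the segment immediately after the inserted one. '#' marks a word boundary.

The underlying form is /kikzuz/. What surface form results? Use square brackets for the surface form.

A Medial Vowel Deletion: [kikzuz] → [kkzz]
B Degemination: [kkzz] → [kz]
C Intervocalic Voicing: no change — [kz]
D Word-Final Devoicing: [kz] → [ks]
E Labial Nasal Assimilation: no change — [ks]

[ks]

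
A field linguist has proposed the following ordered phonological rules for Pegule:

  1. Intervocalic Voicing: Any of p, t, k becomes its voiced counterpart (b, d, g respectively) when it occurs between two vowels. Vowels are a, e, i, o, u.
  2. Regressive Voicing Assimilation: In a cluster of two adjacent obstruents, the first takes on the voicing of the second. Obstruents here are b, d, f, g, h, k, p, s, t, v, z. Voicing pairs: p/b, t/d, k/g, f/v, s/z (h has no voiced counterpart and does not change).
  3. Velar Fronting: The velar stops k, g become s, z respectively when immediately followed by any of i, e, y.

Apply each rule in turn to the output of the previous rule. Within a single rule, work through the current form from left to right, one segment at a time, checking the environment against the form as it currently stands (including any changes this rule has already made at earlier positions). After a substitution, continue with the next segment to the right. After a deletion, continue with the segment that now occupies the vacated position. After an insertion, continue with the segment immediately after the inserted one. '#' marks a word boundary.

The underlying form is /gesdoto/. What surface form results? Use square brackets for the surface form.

[zezdodo]

1 Intervocalic Voicing: [gesdoto] → [gesdodo]
2 Regressive Voicing Assimilation: [gesdodo] → [gezdodo]
3 Velar Fronting: [gezdodo] → [zezdodo]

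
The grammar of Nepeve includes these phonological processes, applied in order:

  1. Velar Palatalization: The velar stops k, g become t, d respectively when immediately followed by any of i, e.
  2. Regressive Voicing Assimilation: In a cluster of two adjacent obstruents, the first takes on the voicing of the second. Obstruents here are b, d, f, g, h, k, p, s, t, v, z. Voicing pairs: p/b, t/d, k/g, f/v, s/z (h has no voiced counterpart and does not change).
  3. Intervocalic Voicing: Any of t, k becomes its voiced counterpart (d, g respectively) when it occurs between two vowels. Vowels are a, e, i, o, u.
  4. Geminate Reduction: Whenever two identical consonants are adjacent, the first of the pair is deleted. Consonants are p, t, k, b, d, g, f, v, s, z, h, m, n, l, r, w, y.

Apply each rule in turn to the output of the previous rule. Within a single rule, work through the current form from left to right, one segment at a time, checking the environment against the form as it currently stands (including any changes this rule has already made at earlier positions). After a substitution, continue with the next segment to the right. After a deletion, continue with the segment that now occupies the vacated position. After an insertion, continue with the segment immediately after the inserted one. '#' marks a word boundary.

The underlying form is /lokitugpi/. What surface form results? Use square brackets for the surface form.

1 Velar Palatalization: [lokitugpi] → [lotitugpi]
2 Regressive Voicing Assimilation: [lotitugpi] → [lotitukpi]
3 Intervocalic Voicing: [lotitukpi] → [lodidukpi]
4 Geminate Reduction: no change — [lodidukpi]

[lodidukpi]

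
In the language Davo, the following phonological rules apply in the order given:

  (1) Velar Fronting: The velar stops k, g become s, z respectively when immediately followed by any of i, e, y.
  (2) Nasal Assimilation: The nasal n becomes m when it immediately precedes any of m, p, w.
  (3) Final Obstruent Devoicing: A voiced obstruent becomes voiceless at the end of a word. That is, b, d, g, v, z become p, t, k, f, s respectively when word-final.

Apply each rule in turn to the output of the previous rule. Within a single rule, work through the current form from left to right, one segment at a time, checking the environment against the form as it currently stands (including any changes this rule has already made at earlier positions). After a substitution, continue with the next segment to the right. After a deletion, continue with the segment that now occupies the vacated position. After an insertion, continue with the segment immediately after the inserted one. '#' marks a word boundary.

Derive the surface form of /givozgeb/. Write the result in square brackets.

(1) Velar Fronting: [givozgeb] → [zivozzeb]
(2) Nasal Assimilation: no change — [zivozzeb]
(3) Final Obstruent Devoicing: [zivozzeb] → [zivozzep]

[zivozzep]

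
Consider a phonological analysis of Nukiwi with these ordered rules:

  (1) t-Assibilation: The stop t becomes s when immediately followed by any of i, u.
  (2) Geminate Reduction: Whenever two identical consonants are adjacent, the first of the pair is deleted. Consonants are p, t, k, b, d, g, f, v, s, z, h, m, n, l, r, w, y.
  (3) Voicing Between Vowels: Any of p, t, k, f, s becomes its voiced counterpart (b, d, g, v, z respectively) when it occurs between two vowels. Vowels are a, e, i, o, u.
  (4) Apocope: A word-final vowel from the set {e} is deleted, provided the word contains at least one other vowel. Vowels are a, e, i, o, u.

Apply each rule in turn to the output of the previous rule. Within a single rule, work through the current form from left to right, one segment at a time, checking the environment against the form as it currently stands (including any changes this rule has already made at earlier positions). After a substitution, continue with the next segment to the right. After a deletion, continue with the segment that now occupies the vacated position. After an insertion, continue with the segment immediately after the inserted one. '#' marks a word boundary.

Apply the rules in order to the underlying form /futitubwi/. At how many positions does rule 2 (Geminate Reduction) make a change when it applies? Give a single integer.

(1) t-Assibilation: [futitubwi] → [fusisubwi]
(2) Geminate Reduction: no change — [fusisubwi]
(3) Voicing Between Vowels: [fusisubwi] → [fuzizubwi]
(4) Apocope: no change — [fuzizubwi]
Rule 2 changed 0 position(s).

0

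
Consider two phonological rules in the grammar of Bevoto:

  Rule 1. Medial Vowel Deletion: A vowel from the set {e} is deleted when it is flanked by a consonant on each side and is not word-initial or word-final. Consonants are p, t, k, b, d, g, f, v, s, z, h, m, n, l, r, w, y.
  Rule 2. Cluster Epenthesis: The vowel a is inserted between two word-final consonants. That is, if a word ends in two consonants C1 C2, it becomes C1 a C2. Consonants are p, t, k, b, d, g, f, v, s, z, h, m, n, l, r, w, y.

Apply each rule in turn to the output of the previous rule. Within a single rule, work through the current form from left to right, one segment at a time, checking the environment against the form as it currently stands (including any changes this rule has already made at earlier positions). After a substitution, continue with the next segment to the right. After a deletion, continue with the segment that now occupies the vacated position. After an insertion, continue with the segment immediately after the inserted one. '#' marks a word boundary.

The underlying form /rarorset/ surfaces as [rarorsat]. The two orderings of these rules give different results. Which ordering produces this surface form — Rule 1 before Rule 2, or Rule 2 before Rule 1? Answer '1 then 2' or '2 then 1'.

1 then 2

Order 1 then 2:
  1 Medial Vowel Deletion: [rarorset] → [rarorst]
  2 Cluster Epenthesis: [rarorst] → [rarorsat]
  result: [rarorsat]
Order 2 then 1:
  2 Cluster Epenthesis: no change — [rarorset]
  1 Medial Vowel Deletion: [rarorset] → [rarorst]
  result: [rarorst]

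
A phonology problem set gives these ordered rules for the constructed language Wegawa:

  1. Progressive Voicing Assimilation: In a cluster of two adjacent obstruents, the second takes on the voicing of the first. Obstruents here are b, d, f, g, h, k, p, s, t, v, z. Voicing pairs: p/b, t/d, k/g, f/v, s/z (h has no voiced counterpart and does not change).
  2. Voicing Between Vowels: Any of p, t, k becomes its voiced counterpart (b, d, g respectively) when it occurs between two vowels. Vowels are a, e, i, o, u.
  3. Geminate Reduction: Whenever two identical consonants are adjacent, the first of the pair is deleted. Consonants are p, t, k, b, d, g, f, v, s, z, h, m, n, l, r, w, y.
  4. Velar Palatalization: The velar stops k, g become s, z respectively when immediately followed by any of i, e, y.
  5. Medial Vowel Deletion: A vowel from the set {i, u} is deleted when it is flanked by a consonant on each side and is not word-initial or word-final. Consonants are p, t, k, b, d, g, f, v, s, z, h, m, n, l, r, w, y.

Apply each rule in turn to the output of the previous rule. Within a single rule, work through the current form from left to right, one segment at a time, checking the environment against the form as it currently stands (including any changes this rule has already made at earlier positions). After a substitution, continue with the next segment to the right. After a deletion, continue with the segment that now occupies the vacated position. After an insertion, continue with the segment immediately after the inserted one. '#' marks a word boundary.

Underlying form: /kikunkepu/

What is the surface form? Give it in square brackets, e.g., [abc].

1 Progressive Voicing Assimilation: no change — [kikunkepu]
2 Voicing Between Vowels: [kikunkepu] → [kigunkebu]
3 Geminate Reduction: no change — [kigunkebu]
4 Velar Palatalization: [kigunkebu] → [sigunsebu]
5 Medial Vowel Deletion: [sigunsebu] → [sgnsebu]

[sgnsebu]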